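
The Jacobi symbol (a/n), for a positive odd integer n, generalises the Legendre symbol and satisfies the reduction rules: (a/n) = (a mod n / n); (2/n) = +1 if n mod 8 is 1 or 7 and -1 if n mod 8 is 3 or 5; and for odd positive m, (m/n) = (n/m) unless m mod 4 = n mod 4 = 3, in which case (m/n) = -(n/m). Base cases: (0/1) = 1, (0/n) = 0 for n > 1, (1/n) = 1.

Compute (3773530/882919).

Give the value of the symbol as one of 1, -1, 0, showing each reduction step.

(3773530/882919): 3773530 mod 882919 = 241854, so (3773530/882919) = (241854/882919)
factor out 2^1: 241854 = 2^1·120927; with 882919 mod 8 = 7, (2/882919) = +1; sign now +1; continue with (120927/882919)
flip (120927/882919) -> (882919/120927): both odd, 120927 mod 4 = 3, 882919 mod 4 = 3, so the flip contributes -1; sign now -1
(882919/120927): 882919 mod 120927 = 36430, so (882919/120927) = (36430/120927)
factor out 2^1: 36430 = 2^1·18215; with 120927 mod 8 = 7, (2/120927) = +1; sign now -1; continue with (18215/120927)
flip (18215/120927) -> (120927/18215): both odd, 18215 mod 4 = 3, 120927 mod 4 = 3, so the flip contributes -1; sign now +1
(120927/18215): 120927 mod 18215 = 11637, so (120927/18215) = (11637/18215)
flip (11637/18215) -> (18215/11637): both odd, 11637 mod 4 = 1, 18215 mod 4 = 3, so the flip contributes +1; sign now +1
(18215/11637): 18215 mod 11637 = 6578, so (18215/11637) = (6578/11637)
factor out 2^1: 6578 = 2^1·3289; with 11637 mod 8 = 5, (2/11637) = -1; sign now -1; continue with (3289/11637)
flip (3289/11637) -> (11637/3289): both odd, 3289 mod 4 = 1, 11637 mod 4 = 1, so the flip contributes +1; sign now -1
(11637/3289): 11637 mod 3289 = 1770, so (11637/3289) = (1770/3289)
factor out 2^1: 1770 = 2^1·885; with 3289 mod 8 = 1, (2/3289) = +1; sign now -1; continue with (885/3289)
flip (885/3289) -> (3289/885): both odd, 885 mod 4 = 1, 3289 mod 4 = 1, so the flip contributes +1; sign now -1
(3289/885): 3289 mod 885 = 634, so (3289/885) = (634/885)
factor out 2^1: 634 = 2^1·317; with 885 mod 8 = 5, (2/885) = -1; sign now +1; continue with (317/885)
flip (317/885) -> (885/317): both odd, 317 mod 4 = 1, 885 mod 4 = 1, so the flip contributes +1; sign now +1
(885/317): 885 mod 317 = 251, so (885/317) = (251/317)
flip (251/317) -> (317/251): both odd, 251 mod 4 = 3, 317 mod 4 = 1, so the flip contributes +1; sign now +1
(317/251): 317 mod 251 = 66, so (317/251) = (66/251)
factor out 2^1: 66 = 2^1·33; with 251 mod 8 = 3, (2/251) = -1; sign now -1; continue with (33/251)
flip (33/251) -> (251/33): both odd, 33 mod 4 = 1, 251 mod 4 = 3, so the flip contributes +1; sign now -1
(251/33): 251 mod 33 = 20, so (251/33) = (20/33)
factor out 2^2: 20 = 2^2·5; with 33 mod 8 = 1, (2/33) = +1; sign now -1; continue with (5/33)
flip (5/33) -> (33/5): both odd, 5 mod 4 = 1, 33 mod 4 = 1, so the flip contributes +1; sign now -1
(33/5): 33 mod 5 = 3, so (33/5) = (3/5)
flip (3/5) -> (5/3): both odd, 3 mod 4 = 3, 5 mod 4 = 1, so the flip contributes +1; sign now -1
(5/3): 5 mod 3 = 2, so (5/3) = (2/3)
factor out 2^1: 2 = 2^1·1; with 3 mod 8 = 3, (2/3) = -1; sign now +1; continue with (1/3)
reached (1/3) = 1, so the symbol is +1

1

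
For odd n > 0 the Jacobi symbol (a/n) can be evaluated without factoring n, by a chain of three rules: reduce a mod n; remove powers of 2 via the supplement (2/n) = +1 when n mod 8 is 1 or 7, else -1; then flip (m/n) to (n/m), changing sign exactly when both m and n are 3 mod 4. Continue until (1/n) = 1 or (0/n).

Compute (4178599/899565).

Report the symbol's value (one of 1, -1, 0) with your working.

(4178599/899565) = (580339/899565)   [reduce mod 899565]
reciprocity: (580339/899565) = +1·(899565/580339) since 580339 mod 4 = 3, 899565 mod 4 = 1; sign now +1
(899565/580339) = (319226/580339)   [reduce mod 580339]
319226 = 2^1·159613; (2/580339) = -1 since 580339 mod 8 = 3, so (319226/580339) = (-1)^1·(159613/580339); sign now -1
reciprocity: (159613/580339) = +1·(580339/159613) since 159613 mod 4 = 1, 580339 mod 4 = 3; sign now -1
(580339/159613) = (101500/159613)   [reduce mod 159613]
101500 = 2^2·25375; (2/159613) = -1 since 159613 mod 8 = 5, so (101500/159613) = (-1)^2·(25375/159613); sign now -1
reciprocity: (25375/159613) = +1·(159613/25375) since 25375 mod 4 = 3, 159613 mod 4 = 1; sign now -1
(159613/25375) = (7363/25375)   [reduce mod 25375]
reciprocity: (7363/25375) = -1·(25375/7363) since 7363 mod 4 = 3, 25375 mod 4 = 3; sign now +1
(25375/7363) = (3286/7363)   [reduce mod 7363]
3286 = 2^1·1643; (2/7363) = -1 since 7363 mod 8 = 3, so (3286/7363) = (-1)^1·(1643/7363); sign now -1
reciprocity: (1643/7363) = -1·(7363/1643) since 1643 mod 4 = 3, 7363 mod 4 = 3; sign now +1
(7363/1643) = (791/1643)   [reduce mod 1643]
reciprocity: (791/1643) = -1·(1643/791) since 791 mod 4 = 3, 1643 mod 4 = 3; sign now -1
(1643/791) = (61/791)   [reduce mod 791]
reciprocity: (61/791) = +1·(791/61) since 61 mod 4 = 1, 791 mod 4 = 3; sign now -1
(791/61) = (59/61)   [reduce mod 61]
reciprocity: (59/61) = +1·(61/59) since 59 mod 4 = 3, 61 mod 4 = 1; sign now -1
(61/59) = (2/59)   [reduce mod 59]
2 = 2^1·1; (2/59) = -1 since 59 mod 8 = 3, so (2/59) = (-1)^1·(1/59); sign now +1
(1/59) = 1; final value = sign = +1

1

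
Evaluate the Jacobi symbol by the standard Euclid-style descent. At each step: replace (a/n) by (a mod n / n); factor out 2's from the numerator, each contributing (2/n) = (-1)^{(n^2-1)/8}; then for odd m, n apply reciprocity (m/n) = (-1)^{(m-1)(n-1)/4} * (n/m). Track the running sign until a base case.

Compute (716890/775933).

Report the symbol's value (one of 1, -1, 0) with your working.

-1

716890 = 2^1·358445; (2/775933) = -1 since 775933 mod 8 = 5, so (716890/775933) = (-1)^1·(358445/775933); sign now -1
reciprocity: (358445/775933) = +1·(775933/358445) since 358445 mod 4 = 1, 775933 mod 4 = 1; sign now -1
(775933/358445) = (59043/358445)   [reduce mod 358445]
reciprocity: (59043/358445) = +1·(358445/59043) since 59043 mod 4 = 3, 358445 mod 4 = 1; sign now -1
(358445/59043) = (4187/59043)   [reduce mod 59043]
reciprocity: (4187/59043) = -1·(59043/4187) since 4187 mod 4 = 3, 59043 mod 4 = 3; sign now +1
(59043/4187) = (425/4187)   [reduce mod 4187]
reciprocity: (425/4187) = +1·(4187/425) since 425 mod 4 = 1, 4187 mod 4 = 3; sign now +1
(4187/425) = (362/425)   [reduce mod 425]
362 = 2^1·181; (2/425) = +1 since 425 mod 8 = 1, so (362/425) = (+1)^1·(181/425); sign now +1
reciprocity: (181/425) = +1·(425/181) since 181 mod 4 = 1, 425 mod 4 = 1; sign now +1
(425/181) = (63/181)   [reduce mod 181]
reciprocity: (63/181) = +1·(181/63) since 63 mod 4 = 3, 181 mod 4 = 1; sign now +1
(181/63) = (55/63)   [reduce mod 63]
reciprocity: (55/63) = -1·(63/55) since 55 mod 4 = 3, 63 mod 4 = 3; sign now -1
(63/55) = (8/55)   [reduce mod 55]
8 = 2^3·1; (2/55) = +1 since 55 mod 8 = 7, so (8/55) = (+1)^3·(1/55); sign now -1
(1/55) = 1; final value = sign = -1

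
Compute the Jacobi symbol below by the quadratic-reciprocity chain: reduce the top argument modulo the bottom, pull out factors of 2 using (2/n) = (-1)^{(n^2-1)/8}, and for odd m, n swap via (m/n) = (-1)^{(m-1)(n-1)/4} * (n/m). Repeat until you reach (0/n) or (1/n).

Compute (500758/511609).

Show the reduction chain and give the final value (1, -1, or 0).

-1

500758 = 2^1·250379; (2/511609) = +1 since 511609 mod 8 = 1, so (500758/511609) = (+1)^1·(250379/511609); sign now +1
reciprocity: (250379/511609) = +1·(511609/250379) since 250379 mod 4 = 3, 511609 mod 4 = 1; sign now +1
(511609/250379) = (10851/250379)   [reduce mod 250379]
reciprocity: (10851/250379) = -1·(250379/10851) since 10851 mod 4 = 3, 250379 mod 4 = 3; sign now -1
(250379/10851) = (806/10851)   [reduce mod 10851]
806 = 2^1·403; (2/10851) = -1 since 10851 mod 8 = 3, so (806/10851) = (-1)^1·(403/10851); sign now +1
reciprocity: (403/10851) = -1·(10851/403) since 403 mod 4 = 3, 10851 mod 4 = 3; sign now -1
(10851/403) = (373/403)   [reduce mod 403]
reciprocity: (373/403) = +1·(403/373) since 373 mod 4 = 1, 403 mod 4 = 3; sign now -1
(403/373) = (30/373)   [reduce mod 373]
30 = 2^1·15; (2/373) = -1 since 373 mod 8 = 5, so (30/373) = (-1)^1·(15/373); sign now +1
reciprocity: (15/373) = +1·(373/15) since 15 mod 4 = 3, 373 mod 4 = 1; sign now +1
(373/15) = (13/15)   [reduce mod 15]
reciprocity: (13/15) = +1·(15/13) since 13 mod 4 = 1, 15 mod 4 = 3; sign now +1
(15/13) = (2/13)   [reduce mod 13]
2 = 2^1·1; (2/13) = -1 since 13 mod 8 = 5, so (2/13) = (-1)^1·(1/13); sign now -1
(1/13) = 1; final value = sign = -1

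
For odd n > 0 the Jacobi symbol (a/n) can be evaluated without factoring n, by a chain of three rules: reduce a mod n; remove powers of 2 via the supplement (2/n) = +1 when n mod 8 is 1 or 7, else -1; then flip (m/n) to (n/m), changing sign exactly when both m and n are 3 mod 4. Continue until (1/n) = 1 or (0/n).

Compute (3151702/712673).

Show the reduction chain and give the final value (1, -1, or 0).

(3151702/712673) = (301010/712673)   [reduce mod 712673]
301010 = 2^1·150505; (2/712673) = +1 since 712673 mod 8 = 1, so (301010/712673) = (+1)^1·(150505/712673); sign now +1
reciprocity: (150505/712673) = +1·(712673/150505) since 150505 mod 4 = 1, 712673 mod 4 = 1; sign now +1
(712673/150505) = (110653/150505)   [reduce mod 150505]
reciprocity: (110653/150505) = +1·(150505/110653) since 110653 mod 4 = 1, 150505 mod 4 = 1; sign now +1
(150505/110653) = (39852/110653)   [reduce mod 110653]
39852 = 2^2·9963; (2/110653) = -1 since 110653 mod 8 = 5, so (39852/110653) = (-1)^2·(9963/110653); sign now +1
reciprocity: (9963/110653) = +1·(110653/9963) since 9963 mod 4 = 3, 110653 mod 4 = 1; sign now +1
(110653/9963) = (1060/9963)   [reduce mod 9963]
1060 = 2^2·265; (2/9963) = -1 since 9963 mod 8 = 3, so (1060/9963) = (-1)^2·(265/9963); sign now +1
reciprocity: (265/9963) = +1·(9963/265) since 265 mod 4 = 1, 9963 mod 4 = 3; sign now +1
(9963/265) = (158/265)   [reduce mod 265]
158 = 2^1·79; (2/265) = +1 since 265 mod 8 = 1, so (158/265) = (+1)^1·(79/265); sign now +1
reciprocity: (79/265) = +1·(265/79) since 79 mod 4 = 3, 265 mod 4 = 1; sign now +1
(265/79) = (28/79)   [reduce mod 79]
28 = 2^2·7; (2/79) = +1 since 79 mod 8 = 7, so (28/79) = (+1)^2·(7/79); sign now +1
reciprocity: (7/79) = -1·(79/7) since 7 mod 4 = 3, 79 mod 4 = 3; sign now -1
(79/7) = (2/7)   [reduce mod 7]
2 = 2^1·1; (2/7) = +1 since 7 mod 8 = 7, so (2/7) = (+1)^1·(1/7); sign now -1
(1/7) = 1; final value = sign = -1

-1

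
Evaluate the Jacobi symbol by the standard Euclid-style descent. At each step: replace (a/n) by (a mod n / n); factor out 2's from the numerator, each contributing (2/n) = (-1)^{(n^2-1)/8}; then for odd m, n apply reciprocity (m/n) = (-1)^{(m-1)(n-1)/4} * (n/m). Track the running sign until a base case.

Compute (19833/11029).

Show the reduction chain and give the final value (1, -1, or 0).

(19833/11029) = (8804/11029)   [reduce mod 11029]
8804 = 2^2·2201; (2/11029) = -1 since 11029 mod 8 = 5, so (8804/11029) = (-1)^2·(2201/11029); sign now +1
reciprocity: (2201/11029) = +1·(11029/2201) since 2201 mod 4 = 1, 11029 mod 4 = 1; sign now +1
(11029/2201) = (24/2201)   [reduce mod 2201]
24 = 2^3·3; (2/2201) = +1 since 2201 mod 8 = 1, so (24/2201) = (+1)^3·(3/2201); sign now +1
reciprocity: (3/2201) = +1·(2201/3) since 3 mod 4 = 3, 2201 mod 4 = 1; sign now +1
(2201/3) = (2/3)   [reduce mod 3]
2 = 2^1·1; (2/3) = -1 since 3 mod 8 = 3, so (2/3) = (-1)^1·(1/3); sign now -1
(1/3) = 1; final value = sign = -1

-1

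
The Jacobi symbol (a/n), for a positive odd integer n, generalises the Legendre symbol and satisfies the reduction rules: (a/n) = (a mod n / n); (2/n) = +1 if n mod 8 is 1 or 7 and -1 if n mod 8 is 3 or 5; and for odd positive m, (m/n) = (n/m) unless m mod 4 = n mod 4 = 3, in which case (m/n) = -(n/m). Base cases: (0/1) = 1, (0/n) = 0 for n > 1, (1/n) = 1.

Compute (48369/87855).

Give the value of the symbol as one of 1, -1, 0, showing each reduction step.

0

flip (48369/87855) -> (87855/48369): both odd, 48369 mod 4 = 1, 87855 mod 4 = 3, so the flip contributes +1; sign now +1
(87855/48369): 87855 mod 48369 = 39486, so (87855/48369) = (39486/48369)
factor out 2^1: 39486 = 2^1·19743; with 48369 mod 8 = 1, (2/48369) = +1; sign now +1; continue with (19743/48369)
flip (19743/48369) -> (48369/19743): both odd, 19743 mod 4 = 3, 48369 mod 4 = 1, so the flip contributes +1; sign now +1
(48369/19743): 48369 mod 19743 = 8883, so (48369/19743) = (8883/19743)
flip (8883/19743) -> (19743/8883): both odd, 8883 mod 4 = 3, 19743 mod 4 = 3, so the flip contributes -1; sign now -1
(19743/8883): 19743 mod 8883 = 1977, so (19743/8883) = (1977/8883)
flip (1977/8883) -> (8883/1977): both odd, 1977 mod 4 = 1, 8883 mod 4 = 3, so the flip contributes +1; sign now -1
(8883/1977): 8883 mod 1977 = 975, so (8883/1977) = (975/1977)
flip (975/1977) -> (1977/975): both odd, 975 mod 4 = 3, 1977 mod 4 = 1, so the flip contributes +1; sign now -1
(1977/975): 1977 mod 975 = 27, so (1977/975) = (27/975)
flip (27/975) -> (975/27): both odd, 27 mod 4 = 3, 975 mod 4 = 3, so the flip contributes -1; sign now +1
(975/27): 975 mod 27 = 3, so (975/27) = (3/27)
flip (3/27) -> (27/3): both odd, 3 mod 4 = 3, 27 mod 4 = 3, so the flip contributes -1; sign now -1
(27/3): 27 mod 3 = 0, so (27/3) = (0/3)
reached (0/3); gcd(a, n) > 1, so (0/3) = 0 and the symbol is 0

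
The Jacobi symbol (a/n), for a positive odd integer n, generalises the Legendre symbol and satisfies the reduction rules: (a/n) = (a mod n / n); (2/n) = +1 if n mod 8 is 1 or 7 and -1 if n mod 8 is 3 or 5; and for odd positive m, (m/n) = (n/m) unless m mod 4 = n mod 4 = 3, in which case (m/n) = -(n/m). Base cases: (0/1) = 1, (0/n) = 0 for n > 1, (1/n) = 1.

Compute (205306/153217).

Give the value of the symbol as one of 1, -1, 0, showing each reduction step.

(205306/153217) = (52089/153217)   [reduce mod 153217]
reciprocity: (52089/153217) = +1·(153217/52089) since 52089 mod 4 = 1, 153217 mod 4 = 1; sign now +1
(153217/52089) = (49039/52089)   [reduce mod 52089]
reciprocity: (49039/52089) = +1·(52089/49039) since 49039 mod 4 = 3, 52089 mod 4 = 1; sign now +1
(52089/49039) = (3050/49039)   [reduce mod 49039]
3050 = 2^1·1525; (2/49039) = +1 since 49039 mod 8 = 7, so (3050/49039) = (+1)^1·(1525/49039); sign now +1
reciprocity: (1525/49039) = +1·(49039/1525) since 1525 mod 4 = 1, 49039 mod 4 = 3; sign now +1
(49039/1525) = (239/1525)   [reduce mod 1525]
reciprocity: (239/1525) = +1·(1525/239) since 239 mod 4 = 3, 1525 mod 4 = 1; sign now +1
(1525/239) = (91/239)   [reduce mod 239]
reciprocity: (91/239) = -1·(239/91) since 91 mod 4 = 3, 239 mod 4 = 3; sign now -1
(239/91) = (57/91)   [reduce mod 91]
reciprocity: (57/91) = +1·(91/57) since 57 mod 4 = 1, 91 mod 4 = 3; sign now -1
(91/57) = (34/57)   [reduce mod 57]
34 = 2^1·17; (2/57) = +1 since 57 mod 8 = 1, so (34/57) = (+1)^1·(17/57); sign now -1
reciprocity: (17/57) = +1·(57/17) since 17 mod 4 = 1, 57 mod 4 = 1; sign now -1
(57/17) = (6/17)   [reduce mod 17]
6 = 2^1·3; (2/17) = +1 since 17 mod 8 = 1, so (6/17) = (+1)^1·(3/17); sign now -1
reciprocity: (3/17) = +1·(17/3) since 3 mod 4 = 3, 17 mod 4 = 1; sign now -1
(17/3) = (2/3)   [reduce mod 3]
2 = 2^1·1; (2/3) = -1 since 3 mod 8 = 3, so (2/3) = (-1)^1·(1/3); sign now +1
(1/3) = 1; final value = sign = +1

1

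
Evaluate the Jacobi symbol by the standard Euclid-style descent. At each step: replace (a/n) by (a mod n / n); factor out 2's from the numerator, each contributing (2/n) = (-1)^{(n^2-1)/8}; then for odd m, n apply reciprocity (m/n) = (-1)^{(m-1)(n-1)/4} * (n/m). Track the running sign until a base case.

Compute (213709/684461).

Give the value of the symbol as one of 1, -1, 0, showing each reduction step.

0

reciprocity: (213709/684461) = +1·(684461/213709) since 213709 mod 4 = 1, 684461 mod 4 = 1; sign now +1
(684461/213709) = (43334/213709)   [reduce mod 213709]
43334 = 2^1·21667; (2/213709) = -1 since 213709 mod 8 = 5, so (43334/213709) = (-1)^1·(21667/213709); sign now -1
reciprocity: (21667/213709) = +1·(213709/21667) since 21667 mod 4 = 3, 213709 mod 4 = 1; sign now -1
(213709/21667) = (18706/21667)   [reduce mod 21667]
18706 = 2^1·9353; (2/21667) = -1 since 21667 mod 8 = 3, so (18706/21667) = (-1)^1·(9353/21667); sign now +1
reciprocity: (9353/21667) = +1·(21667/9353) since 9353 mod 4 = 1, 21667 mod 4 = 3; sign now +1
(21667/9353) = (2961/9353)   [reduce mod 9353]
reciprocity: (2961/9353) = +1·(9353/2961) since 2961 mod 4 = 1, 9353 mod 4 = 1; sign now +1
(9353/2961) = (470/2961)   [reduce mod 2961]
470 = 2^1·235; (2/2961) = +1 since 2961 mod 8 = 1, so (470/2961) = (+1)^1·(235/2961); sign now +1
reciprocity: (235/2961) = +1·(2961/235) since 235 mod 4 = 3, 2961 mod 4 = 1; sign now +1
(2961/235) = (141/235)   [reduce mod 235]
reciprocity: (141/235) = +1·(235/141) since 141 mod 4 = 1, 235 mod 4 = 3; sign now +1
(235/141) = (94/141)   [reduce mod 141]
94 = 2^1·47; (2/141) = -1 since 141 mod 8 = 5, so (94/141) = (-1)^1·(47/141); sign now -1
reciprocity: (47/141) = +1·(141/47) since 47 mod 4 = 3, 141 mod 4 = 1; sign now -1
(141/47) = (0/47)   [reduce mod 47]
(0/47) = 0   [gcd(a, n) > 1]; final value = 0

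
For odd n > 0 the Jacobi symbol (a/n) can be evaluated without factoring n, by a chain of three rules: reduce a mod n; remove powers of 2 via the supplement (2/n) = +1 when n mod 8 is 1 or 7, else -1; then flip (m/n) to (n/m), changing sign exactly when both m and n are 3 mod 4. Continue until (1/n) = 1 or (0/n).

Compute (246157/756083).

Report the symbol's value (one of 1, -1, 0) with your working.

reciprocity: (246157/756083) = +1·(756083/246157) since 246157 mod 4 = 1, 756083 mod 4 = 3; sign now +1
(756083/246157) = (17612/246157)   [reduce mod 246157]
17612 = 2^2·4403; (2/246157) = -1 since 246157 mod 8 = 5, so (17612/246157) = (-1)^2·(4403/246157); sign now +1
reciprocity: (4403/246157) = +1·(246157/4403) since 4403 mod 4 = 3, 246157 mod 4 = 1; sign now +1
(246157/4403) = (3992/4403)   [reduce mod 4403]
3992 = 2^3·499; (2/4403) = -1 since 4403 mod 8 = 3, so (3992/4403) = (-1)^3·(499/4403); sign now -1
reciprocity: (499/4403) = -1·(4403/499) since 499 mod 4 = 3, 4403 mod 4 = 3; sign now +1
(4403/499) = (411/499)   [reduce mod 499]
reciprocity: (411/499) = -1·(499/411) since 411 mod 4 = 3, 499 mod 4 = 3; sign now -1
(499/411) = (88/411)   [reduce mod 411]
88 = 2^3·11; (2/411) = -1 since 411 mod 8 = 3, so (88/411) = (-1)^3·(11/411); sign now +1
reciprocity: (11/411) = -1·(411/11) since 11 mod 4 = 3, 411 mod 4 = 3; sign now -1
(411/11) = (4/11)   [reduce mod 11]
4 = 2^2·1; (2/11) = -1 since 11 mod 8 = 3, so (4/11) = (-1)^2·(1/11); sign now -1
(1/11) = 1; final value = sign = -1

-1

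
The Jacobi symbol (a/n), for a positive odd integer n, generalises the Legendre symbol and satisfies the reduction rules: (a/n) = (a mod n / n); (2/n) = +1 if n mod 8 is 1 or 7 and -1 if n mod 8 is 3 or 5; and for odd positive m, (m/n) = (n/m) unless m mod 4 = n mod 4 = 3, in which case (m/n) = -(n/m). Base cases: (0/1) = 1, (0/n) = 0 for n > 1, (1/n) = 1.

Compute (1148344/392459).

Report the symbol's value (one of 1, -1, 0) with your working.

(1148344/392459) = (363426/392459)   [reduce mod 392459]
363426 = 2^1·181713; (2/392459) = -1 since 392459 mod 8 = 3, so (363426/392459) = (-1)^1·(181713/392459); sign now -1
reciprocity: (181713/392459) = +1·(392459/181713) since 181713 mod 4 = 1, 392459 mod 4 = 3; sign now -1
(392459/181713) = (29033/181713)   [reduce mod 181713]
reciprocity: (29033/181713) = +1·(181713/29033) since 29033 mod 4 = 1, 181713 mod 4 = 1; sign now -1
(181713/29033) = (7515/29033)   [reduce mod 29033]
reciprocity: (7515/29033) = +1·(29033/7515) since 7515 mod 4 = 3, 29033 mod 4 = 1; sign now -1
(29033/7515) = (6488/7515)   [reduce mod 7515]
6488 = 2^3·811; (2/7515) = -1 since 7515 mod 8 = 3, so (6488/7515) = (-1)^3·(811/7515); sign now +1
reciprocity: (811/7515) = -1·(7515/811) since 811 mod 4 = 3, 7515 mod 4 = 3; sign now -1
(7515/811) = (216/811)   [reduce mod 811]
216 = 2^3·27; (2/811) = -1 since 811 mod 8 = 3, so (216/811) = (-1)^3·(27/811); sign now +1
reciprocity: (27/811) = -1·(811/27) since 27 mod 4 = 3, 811 mod 4 = 3; sign now -1
(811/27) = (1/27)   [reduce mod 27]
(1/27) = 1; final value = sign = -1

-1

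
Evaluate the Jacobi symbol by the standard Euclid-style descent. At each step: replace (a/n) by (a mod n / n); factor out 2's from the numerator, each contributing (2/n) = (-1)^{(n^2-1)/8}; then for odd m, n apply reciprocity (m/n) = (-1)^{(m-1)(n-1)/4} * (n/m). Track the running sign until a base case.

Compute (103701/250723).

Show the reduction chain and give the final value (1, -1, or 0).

-1

flip (103701/250723) -> (250723/103701): both odd, 103701 mod 4 = 1, 250723 mod 4 = 3, so the flip contributes +1; sign now +1
(250723/103701): 250723 mod 103701 = 43321, so (250723/103701) = (43321/103701)
flip (43321/103701) -> (103701/43321): both odd, 43321 mod 4 = 1, 103701 mod 4 = 1, so the flip contributes +1; sign now +1
(103701/43321): 103701 mod 43321 = 17059, so (103701/43321) = (17059/43321)
flip (17059/43321) -> (43321/17059): both odd, 17059 mod 4 = 3, 43321 mod 4 = 1, so the flip contributes +1; sign now +1
(43321/17059): 43321 mod 17059 = 9203, so (43321/17059) = (9203/17059)
flip (9203/17059) -> (17059/9203): both odd, 9203 mod 4 = 3, 17059 mod 4 = 3, so the flip contributes -1; sign now -1
(17059/9203): 17059 mod 9203 = 7856, so (17059/9203) = (7856/9203)
factor out 2^4: 7856 = 2^4·491; with 9203 mod 8 = 3, (2/9203) = -1; sign now -1; continue with (491/9203)
flip (491/9203) -> (9203/491): both odd, 491 mod 4 = 3, 9203 mod 4 = 3, so the flip contributes -1; sign now +1
(9203/491): 9203 mod 491 = 365, so (9203/491) = (365/491)
flip (365/491) -> (491/365): both odd, 365 mod 4 = 1, 491 mod 4 = 3, so the flip contributes +1; sign now +1
(491/365): 491 mod 365 = 126, so (491/365) = (126/365)
factor out 2^1: 126 = 2^1·63; with 365 mod 8 = 5, (2/365) = -1; sign now -1; continue with (63/365)
flip (63/365) -> (365/63): both odd, 63 mod 4 = 3, 365 mod 4 = 1, so the flip contributes +1; sign now -1
(365/63): 365 mod 63 = 50, so (365/63) = (50/63)
factor out 2^1: 50 = 2^1·25; with 63 mod 8 = 7, (2/63) = +1; sign now -1; continue with (25/63)
flip (25/63) -> (63/25): both odd, 25 mod 4 = 1, 63 mod 4 = 3, so the flip contributes +1; sign now -1
(63/25): 63 mod 25 = 13, so (63/25) = (13/25)
flip (13/25) -> (25/13): both odd, 13 mod 4 = 1, 25 mod 4 = 1, so the flip contributes +1; sign now -1
(25/13): 25 mod 13 = 12, so (25/13) = (12/13)
factor out 2^2: 12 = 2^2·3; with 13 mod 8 = 5, (2/13) = -1; sign now -1; continue with (3/13)
flip (3/13) -> (13/3): both odd, 3 mod 4 = 3, 13 mod 4 = 1, so the flip contributes +1; sign now -1
(13/3): 13 mod 3 = 1, so (13/3) = (1/3)
reached (1/3) = 1, so the symbol is -1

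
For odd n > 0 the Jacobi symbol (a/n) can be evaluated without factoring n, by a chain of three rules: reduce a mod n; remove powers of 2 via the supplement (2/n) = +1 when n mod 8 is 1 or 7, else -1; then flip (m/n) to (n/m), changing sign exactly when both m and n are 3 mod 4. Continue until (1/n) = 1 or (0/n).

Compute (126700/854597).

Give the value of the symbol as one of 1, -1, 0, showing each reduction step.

factor out 2^2: 126700 = 2^2·31675; with 854597 mod 8 = 5, (2/854597) = -1; sign now +1; continue with (31675/854597)
flip (31675/854597) -> (854597/31675): both odd, 31675 mod 4 = 3, 854597 mod 4 = 1, so the flip contributes +1; sign now +1
(854597/31675): 854597 mod 31675 = 31047, so (854597/31675) = (31047/31675)
flip (31047/31675) -> (31675/31047): both odd, 31047 mod 4 = 3, 31675 mod 4 = 3, so the flip contributes -1; sign now -1
(31675/31047): 31675 mod 31047 = 628, so (31675/31047) = (628/31047)
factor out 2^2: 628 = 2^2·157; with 31047 mod 8 = 7, (2/31047) = +1; sign now -1; continue with (157/31047)
flip (157/31047) -> (31047/157): both odd, 157 mod 4 = 1, 31047 mod 4 = 3, so the flip contributes +1; sign now -1
(31047/157): 31047 mod 157 = 118, so (31047/157) = (118/157)
factor out 2^1: 118 = 2^1·59; with 157 mod 8 = 5, (2/157) = -1; sign now +1; continue with (59/157)
flip (59/157) -> (157/59): both odd, 59 mod 4 = 3, 157 mod 4 = 1, so the flip contributes +1; sign now +1
(157/59): 157 mod 59 = 39, so (157/59) = (39/59)
flip (39/59) -> (59/39): both odd, 39 mod 4 = 3, 59 mod 4 = 3, so the flip contributes -1; sign now -1
(59/39): 59 mod 39 = 20, so (59/39) = (20/39)
factor out 2^2: 20 = 2^2·5; with 39 mod 8 = 7, (2/39) = +1; sign now -1; continue with (5/39)
flip (5/39) -> (39/5): both odd, 5 mod 4 = 1, 39 mod 4 = 3, so the flip contributes +1; sign now -1
(39/5): 39 mod 5 = 4, so (39/5) = (4/5)
factor out 2^2: 4 = 2^2·1; with 5 mod 8 = 5, (2/5) = -1; sign now -1; continue with (1/5)
reached (1/5) = 1, so the symbol is -1

-1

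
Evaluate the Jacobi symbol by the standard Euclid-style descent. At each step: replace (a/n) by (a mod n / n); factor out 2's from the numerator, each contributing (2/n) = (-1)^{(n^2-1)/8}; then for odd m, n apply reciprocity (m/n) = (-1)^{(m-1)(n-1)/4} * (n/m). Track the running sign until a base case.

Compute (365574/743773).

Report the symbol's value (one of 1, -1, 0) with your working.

factor out 2^1: 365574 = 2^1·182787; with 743773 mod 8 = 5, (2/743773) = -1; sign now -1; continue with (182787/743773)
flip (182787/743773) -> (743773/182787): both odd, 182787 mod 4 = 3, 743773 mod 4 = 1, so the flip contributes +1; sign now -1
(743773/182787): 743773 mod 182787 = 12625, so (743773/182787) = (12625/182787)
flip (12625/182787) -> (182787/12625): both odd, 12625 mod 4 = 1, 182787 mod 4 = 3, so the flip contributes +1; sign now -1
(182787/12625): 182787 mod 12625 = 6037, so (182787/12625) = (6037/12625)
flip (6037/12625) -> (12625/6037): both odd, 6037 mod 4 = 1, 12625 mod 4 = 1, so the flip contributes +1; sign now -1
(12625/6037): 12625 mod 6037 = 551, so (12625/6037) = (551/6037)
flip (551/6037) -> (6037/551): both odd, 551 mod 4 = 3, 6037 mod 4 = 1, so the flip contributes +1; sign now -1
(6037/551): 6037 mod 551 = 527, so (6037/551) = (527/551)
flip (527/551) -> (551/527): both odd, 527 mod 4 = 3, 551 mod 4 = 3, so the flip contributes -1; sign now +1
(551/527): 551 mod 527 = 24, so (551/527) = (24/527)
factor out 2^3: 24 = 2^3·3; with 527 mod 8 = 7, (2/527) = +1; sign now +1; continue with (3/527)
flip (3/527) -> (527/3): both odd, 3 mod 4 = 3, 527 mod 4 = 3, so the flip contributes -1; sign now -1
(527/3): 527 mod 3 = 2, so (527/3) = (2/3)
factor out 2^1: 2 = 2^1·1; with 3 mod 8 = 3, (2/3) = -1; sign now +1; continue with (1/3)
reached (1/3) = 1, so the symbol is +1

1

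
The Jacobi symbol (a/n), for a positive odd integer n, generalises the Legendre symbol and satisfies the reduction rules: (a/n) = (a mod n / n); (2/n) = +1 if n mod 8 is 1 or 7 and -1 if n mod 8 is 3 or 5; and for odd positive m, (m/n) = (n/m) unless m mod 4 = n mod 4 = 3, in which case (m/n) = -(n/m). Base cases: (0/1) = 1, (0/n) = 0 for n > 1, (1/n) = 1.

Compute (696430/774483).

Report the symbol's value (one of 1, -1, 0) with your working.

696430 = 2^1·348215; (2/774483) = -1 since 774483 mod 8 = 3, so (696430/774483) = (-1)^1·(348215/774483); sign now -1
reciprocity: (348215/774483) = -1·(774483/348215) since 348215 mod 4 = 3, 774483 mod 4 = 3; sign now +1
(774483/348215) = (78053/348215)   [reduce mod 348215]
reciprocity: (78053/348215) = +1·(348215/78053) since 78053 mod 4 = 1, 348215 mod 4 = 3; sign now +1
(348215/78053) = (36003/78053)   [reduce mod 78053]
reciprocity: (36003/78053) = +1·(78053/36003) since 36003 mod 4 = 3, 78053 mod 4 = 1; sign now +1
(78053/36003) = (6047/36003)   [reduce mod 36003]
reciprocity: (6047/36003) = -1·(36003/6047) since 6047 mod 4 = 3, 36003 mod 4 = 3; sign now -1
(36003/6047) = (5768/6047)   [reduce mod 6047]
5768 = 2^3·721; (2/6047) = +1 since 6047 mod 8 = 7, so (5768/6047) = (+1)^3·(721/6047); sign now -1
reciprocity: (721/6047) = +1·(6047/721) since 721 mod 4 = 1, 6047 mod 4 = 3; sign now -1
(6047/721) = (279/721)   [reduce mod 721]
reciprocity: (279/721) = +1·(721/279) since 279 mod 4 = 3, 721 mod 4 = 1; sign now -1
(721/279) = (163/279)   [reduce mod 279]
reciprocity: (163/279) = -1·(279/163) since 163 mod 4 = 3, 279 mod 4 = 3; sign now +1
(279/163) = (116/163)   [reduce mod 163]
116 = 2^2·29; (2/163) = -1 since 163 mod 8 = 3, so (116/163) = (-1)^2·(29/163); sign now +1
reciprocity: (29/163) = +1·(163/29) since 29 mod 4 = 1, 163 mod 4 = 3; sign now +1
(163/29) = (18/29)   [reduce mod 29]
18 = 2^1·9; (2/29) = -1 since 29 mod 8 = 5, so (18/29) = (-1)^1·(9/29); sign now -1
reciprocity: (9/29) = +1·(29/9) since 9 mod 4 = 1, 29 mod 4 = 1; sign now -1
(29/9) = (2/9)   [reduce mod 9]
2 = 2^1·1; (2/9) = +1 since 9 mod 8 = 1, so (2/9) = (+1)^1·(1/9); sign now -1
(1/9) = 1; final value = sign = -1

-1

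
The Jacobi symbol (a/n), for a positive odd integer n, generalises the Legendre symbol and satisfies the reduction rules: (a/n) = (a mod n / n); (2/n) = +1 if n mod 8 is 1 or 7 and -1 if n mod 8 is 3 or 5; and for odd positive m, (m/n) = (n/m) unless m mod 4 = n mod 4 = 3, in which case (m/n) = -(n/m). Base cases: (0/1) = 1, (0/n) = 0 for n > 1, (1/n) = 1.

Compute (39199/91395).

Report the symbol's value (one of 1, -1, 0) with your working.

-1

reciprocity: (39199/91395) = -1·(91395/39199) since 39199 mod 4 = 3, 91395 mod 4 = 3; sign now -1
(91395/39199) = (12997/39199)   [reduce mod 39199]
reciprocity: (12997/39199) = +1·(39199/12997) since 12997 mod 4 = 1, 39199 mod 4 = 3; sign now -1
(39199/12997) = (208/12997)   [reduce mod 12997]
208 = 2^4·13; (2/12997) = -1 since 12997 mod 8 = 5, so (208/12997) = (-1)^4·(13/12997); sign now -1
reciprocity: (13/12997) = +1·(12997/13) since 13 mod 4 = 1, 12997 mod 4 = 1; sign now -1
(12997/13) = (10/13)   [reduce mod 13]
10 = 2^1·5; (2/13) = -1 since 13 mod 8 = 5, so (10/13) = (-1)^1·(5/13); sign now +1
reciprocity: (5/13) = +1·(13/5) since 5 mod 4 = 1, 13 mod 4 = 1; sign now +1
(13/5) = (3/5)   [reduce mod 5]
reciprocity: (3/5) = +1·(5/3) since 3 mod 4 = 3, 5 mod 4 = 1; sign now +1
(5/3) = (2/3)   [reduce mod 3]
2 = 2^1·1; (2/3) = -1 since 3 mod 8 = 3, so (2/3) = (-1)^1·(1/3); sign now -1
(1/3) = 1; final value = sign = -1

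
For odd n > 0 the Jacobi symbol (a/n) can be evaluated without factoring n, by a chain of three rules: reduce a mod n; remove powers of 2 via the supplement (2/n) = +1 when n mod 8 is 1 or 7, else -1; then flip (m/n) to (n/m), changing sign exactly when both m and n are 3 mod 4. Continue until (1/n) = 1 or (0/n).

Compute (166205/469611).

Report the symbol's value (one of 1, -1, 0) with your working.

flip (166205/469611) -> (469611/166205): both odd, 166205 mod 4 = 1, 469611 mod 4 = 3, so the flip contributes +1; sign now +1
(469611/166205): 469611 mod 166205 = 137201, so (469611/166205) = (137201/166205)
flip (137201/166205) -> (166205/137201): both odd, 137201 mod 4 = 1, 166205 mod 4 = 1, so the flip contributes +1; sign now +1
(166205/137201): 166205 mod 137201 = 29004, so (166205/137201) = (29004/137201)
factor out 2^2: 29004 = 2^2·7251; with 137201 mod 8 = 1, (2/137201) = +1; sign now +1; continue with (7251/137201)
flip (7251/137201) -> (137201/7251): both odd, 7251 mod 4 = 3, 137201 mod 4 = 1, so the flip contributes +1; sign now +1
(137201/7251): 137201 mod 7251 = 6683, so (137201/7251) = (6683/7251)
flip (6683/7251) -> (7251/6683): both odd, 6683 mod 4 = 3, 7251 mod 4 = 3, so the flip contributes -1; sign now -1
(7251/6683): 7251 mod 6683 = 568, so (7251/6683) = (568/6683)
factor out 2^3: 568 = 2^3·71; with 6683 mod 8 = 3, (2/6683) = -1; sign now +1; continue with (71/6683)
flip (71/6683) -> (6683/71): both odd, 71 mod 4 = 3, 6683 mod 4 = 3, so the flip contributes -1; sign now -1
(6683/71): 6683 mod 71 = 9, so (6683/71) = (9/71)
flip (9/71) -> (71/9): both odd, 9 mod 4 = 1, 71 mod 4 = 3, so the flip contributes +1; sign now -1
(71/9): 71 mod 9 = 8, so (71/9) = (8/9)
factor out 2^3: 8 = 2^3·1; with 9 mod 8 = 1, (2/9) = +1; sign now -1; continue with (1/9)
reached (1/9) = 1, so the symbol is -1

-1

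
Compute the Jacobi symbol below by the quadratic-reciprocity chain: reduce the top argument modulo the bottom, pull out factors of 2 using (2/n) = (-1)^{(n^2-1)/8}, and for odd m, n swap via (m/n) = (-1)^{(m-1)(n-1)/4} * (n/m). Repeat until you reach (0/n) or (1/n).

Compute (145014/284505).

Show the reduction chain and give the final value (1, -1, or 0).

145014 = 2^1·72507; (2/284505) = +1 since 284505 mod 8 = 1, so (145014/284505) = (+1)^1·(72507/284505); sign now +1
reciprocity: (72507/284505) = +1·(284505/72507) since 72507 mod 4 = 3, 284505 mod 4 = 1; sign now +1
(284505/72507) = (66984/72507)   [reduce mod 72507]
66984 = 2^3·8373; (2/72507) = -1 since 72507 mod 8 = 3, so (66984/72507) = (-1)^3·(8373/72507); sign now -1
reciprocity: (8373/72507) = +1·(72507/8373) since 8373 mod 4 = 1, 72507 mod 4 = 3; sign now -1
(72507/8373) = (5523/8373)   [reduce mod 8373]
reciprocity: (5523/8373) = +1·(8373/5523) since 5523 mod 4 = 3, 8373 mod 4 = 1; sign now -1
(8373/5523) = (2850/5523)   [reduce mod 5523]
2850 = 2^1·1425; (2/5523) = -1 since 5523 mod 8 = 3, so (2850/5523) = (-1)^1·(1425/5523); sign now +1
reciprocity: (1425/5523) = +1·(5523/1425) since 1425 mod 4 = 1, 5523 mod 4 = 3; sign now +1
(5523/1425) = (1248/1425)   [reduce mod 1425]
1248 = 2^5·39; (2/1425) = +1 since 1425 mod 8 = 1, so (1248/1425) = (+1)^5·(39/1425); sign now +1
reciprocity: (39/1425) = +1·(1425/39) since 39 mod 4 = 3, 1425 mod 4 = 1; sign now +1
(1425/39) = (21/39)   [reduce mod 39]
reciprocity: (21/39) = +1·(39/21) since 21 mod 4 = 1, 39 mod 4 = 3; sign now +1
(39/21) = (18/21)   [reduce mod 21]
18 = 2^1·9; (2/21) = -1 since 21 mod 8 = 5, so (18/21) = (-1)^1·(9/21); sign now -1
reciprocity: (9/21) = +1·(21/9) since 9 mod 4 = 1, 21 mod 4 = 1; sign now -1
(21/9) = (3/9)   [reduce mod 9]
reciprocity: (3/9) = +1·(9/3) since 3 mod 4 = 3, 9 mod 4 = 1; sign now -1
(9/3) = (0/3)   [reduce mod 3]
(0/3) = 0   [gcd(a, n) > 1]; final value = 0

0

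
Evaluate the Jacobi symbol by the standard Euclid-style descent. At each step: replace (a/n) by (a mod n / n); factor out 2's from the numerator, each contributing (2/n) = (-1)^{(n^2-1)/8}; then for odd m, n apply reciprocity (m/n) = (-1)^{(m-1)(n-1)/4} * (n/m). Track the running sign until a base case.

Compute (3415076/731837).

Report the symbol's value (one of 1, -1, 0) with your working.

(3415076/731837) = (487728/731837)   [reduce mod 731837]
487728 = 2^4·30483; (2/731837) = -1 since 731837 mod 8 = 5, so (487728/731837) = (-1)^4·(30483/731837); sign now +1
reciprocity: (30483/731837) = +1·(731837/30483) since 30483 mod 4 = 3, 731837 mod 4 = 1; sign now +1
(731837/30483) = (245/30483)   [reduce mod 30483]
reciprocity: (245/30483) = +1·(30483/245) since 245 mod 4 = 1, 30483 mod 4 = 3; sign now +1
(30483/245) = (103/245)   [reduce mod 245]
reciprocity: (103/245) = +1·(245/103) since 103 mod 4 = 3, 245 mod 4 = 1; sign now +1
(245/103) = (39/103)   [reduce mod 103]
reciprocity: (39/103) = -1·(103/39) since 39 mod 4 = 3, 103 mod 4 = 3; sign now -1
(103/39) = (25/39)   [reduce mod 39]
reciprocity: (25/39) = +1·(39/25) since 25 mod 4 = 1, 39 mod 4 = 3; sign now -1
(39/25) = (14/25)   [reduce mod 25]
14 = 2^1·7; (2/25) = +1 since 25 mod 8 = 1, so (14/25) = (+1)^1·(7/25); sign now -1
reciprocity: (7/25) = +1·(25/7) since 7 mod 4 = 3, 25 mod 4 = 1; sign now -1
(25/7) = (4/7)   [reduce mod 7]
4 = 2^2·1; (2/7) = +1 since 7 mod 8 = 7, so (4/7) = (+1)^2·(1/7); sign now -1
(1/7) = 1; final value = sign = -1

-1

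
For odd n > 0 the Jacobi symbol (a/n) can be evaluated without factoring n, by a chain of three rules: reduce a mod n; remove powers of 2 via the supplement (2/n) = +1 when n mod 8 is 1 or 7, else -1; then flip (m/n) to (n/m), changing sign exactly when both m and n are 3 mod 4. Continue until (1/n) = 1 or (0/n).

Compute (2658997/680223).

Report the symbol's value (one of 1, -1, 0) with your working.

1

(2658997/680223): 2658997 mod 680223 = 618328, so (2658997/680223) = (618328/680223)
factor out 2^3: 618328 = 2^3·77291; with 680223 mod 8 = 7, (2/680223) = +1; sign now +1; continue with (77291/680223)
flip (77291/680223) -> (680223/77291): both odd, 77291 mod 4 = 3, 680223 mod 4 = 3, so the flip contributes -1; sign now -1
(680223/77291): 680223 mod 77291 = 61895, so (680223/77291) = (61895/77291)
flip (61895/77291) -> (77291/61895): both odd, 61895 mod 4 = 3, 77291 mod 4 = 3, so the flip contributes -1; sign now +1
(77291/61895): 77291 mod 61895 = 15396, so (77291/61895) = (15396/61895)
factor out 2^2: 15396 = 2^2·3849; with 61895 mod 8 = 7, (2/61895) = +1; sign now +1; continue with (3849/61895)
flip (3849/61895) -> (61895/3849): both odd, 3849 mod 4 = 1, 61895 mod 4 = 3, so the flip contributes +1; sign now +1
(61895/3849): 61895 mod 3849 = 311, so (61895/3849) = (311/3849)
flip (311/3849) -> (3849/311): both odd, 311 mod 4 = 3, 3849 mod 4 = 1, so the flip contributes +1; sign now +1
(3849/311): 3849 mod 311 = 117, so (3849/311) = (117/311)
flip (117/311) -> (311/117): both odd, 117 mod 4 = 1, 311 mod 4 = 3, so the flip contributes +1; sign now +1
(311/117): 311 mod 117 = 77, so (311/117) = (77/117)
flip (77/117) -> (117/77): both odd, 77 mod 4 = 1, 117 mod 4 = 1, so the flip contributes +1; sign now +1
(117/77): 117 mod 77 = 40, so (117/77) = (40/77)
factor out 2^3: 40 = 2^3·5; with 77 mod 8 = 5, (2/77) = -1; sign now -1; continue with (5/77)
flip (5/77) -> (77/5): both odd, 5 mod 4 = 1, 77 mod 4 = 1, so the flip contributes +1; sign now -1
(77/5): 77 mod 5 = 2, so (77/5) = (2/5)
factor out 2^1: 2 = 2^1·1; with 5 mod 8 = 5, (2/5) = -1; sign now +1; continue with (1/5)
reached (1/5) = 1, so the symbol is +1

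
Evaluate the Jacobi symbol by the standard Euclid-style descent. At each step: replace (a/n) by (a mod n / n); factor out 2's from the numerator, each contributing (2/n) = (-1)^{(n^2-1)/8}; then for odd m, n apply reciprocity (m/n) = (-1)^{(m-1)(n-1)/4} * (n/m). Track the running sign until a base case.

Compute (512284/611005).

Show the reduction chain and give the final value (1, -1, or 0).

-1

512284 = 2^2·128071; (2/611005) = -1 since 611005 mod 8 = 5, so (512284/611005) = (-1)^2·(128071/611005); sign now +1
reciprocity: (128071/611005) = +1·(611005/128071) since 128071 mod 4 = 3, 611005 mod 4 = 1; sign now +1
(611005/128071) = (98721/128071)   [reduce mod 128071]
reciprocity: (98721/128071) = +1·(128071/98721) since 98721 mod 4 = 1, 128071 mod 4 = 3; sign now +1
(128071/98721) = (29350/98721)   [reduce mod 98721]
29350 = 2^1·14675; (2/98721) = +1 since 98721 mod 8 = 1, so (29350/98721) = (+1)^1·(14675/98721); sign now +1
reciprocity: (14675/98721) = +1·(98721/14675) since 14675 mod 4 = 3, 98721 mod 4 = 1; sign now +1
(98721/14675) = (10671/14675)   [reduce mod 14675]
reciprocity: (10671/14675) = -1·(14675/10671) since 10671 mod 4 = 3, 14675 mod 4 = 3; sign now -1
(14675/10671) = (4004/10671)   [reduce mod 10671]
4004 = 2^2·1001; (2/10671) = +1 since 10671 mod 8 = 7, so (4004/10671) = (+1)^2·(1001/10671); sign now -1
reciprocity: (1001/10671) = +1·(10671/1001) since 1001 mod 4 = 1, 10671 mod 4 = 3; sign now -1
(10671/1001) = (661/1001)   [reduce mod 1001]
reciprocity: (661/1001) = +1·(1001/661) since 661 mod 4 = 1, 1001 mod 4 = 1; sign now -1
(1001/661) = (340/661)   [reduce mod 661]
340 = 2^2·85; (2/661) = -1 since 661 mod 8 = 5, so (340/661) = (-1)^2·(85/661); sign now -1
reciprocity: (85/661) = +1·(661/85) since 85 mod 4 = 1, 661 mod 4 = 1; sign now -1
(661/85) = (66/85)   [reduce mod 85]
66 = 2^1·33; (2/85) = -1 since 85 mod 8 = 5, so (66/85) = (-1)^1·(33/85); sign now +1
reciprocity: (33/85) = +1·(85/33) since 33 mod 4 = 1, 85 mod 4 = 1; sign now +1
(85/33) = (19/33)   [reduce mod 33]
reciprocity: (19/33) = +1·(33/19) since 19 mod 4 = 3, 33 mod 4 = 1; sign now +1
(33/19) = (14/19)   [reduce mod 19]
14 = 2^1·7; (2/19) = -1 since 19 mod 8 = 3, so (14/19) = (-1)^1·(7/19); sign now -1
reciprocity: (7/19) = -1·(19/7) since 7 mod 4 = 3, 19 mod 4 = 3; sign now +1
(19/7) = (5/7)   [reduce mod 7]
reciprocity: (5/7) = +1·(7/5) since 5 mod 4 = 1, 7 mod 4 = 3; sign now +1
(7/5) = (2/5)   [reduce mod 5]
2 = 2^1·1; (2/5) = -1 since 5 mod 8 = 5, so (2/5) = (-1)^1·(1/5); sign now -1
(1/5) = 1; final value = sign = -1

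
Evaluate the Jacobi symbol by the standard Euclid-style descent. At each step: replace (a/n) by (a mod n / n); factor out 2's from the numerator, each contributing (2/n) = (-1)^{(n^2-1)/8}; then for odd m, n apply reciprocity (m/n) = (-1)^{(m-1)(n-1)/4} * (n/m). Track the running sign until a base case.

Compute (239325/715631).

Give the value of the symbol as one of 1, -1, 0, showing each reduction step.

-1

reciprocity: (239325/715631) = +1·(715631/239325) since 239325 mod 4 = 1, 715631 mod 4 = 3; sign now +1
(715631/239325) = (236981/239325)   [reduce mod 239325]
reciprocity: (236981/239325) = +1·(239325/236981) since 236981 mod 4 = 1, 239325 mod 4 = 1; sign now +1
(239325/236981) = (2344/236981)   [reduce mod 236981]
2344 = 2^3·293; (2/236981) = -1 since 236981 mod 8 = 5, so (2344/236981) = (-1)^3·(293/236981); sign now -1
reciprocity: (293/236981) = +1·(236981/293) since 293 mod 4 = 1, 236981 mod 4 = 1; sign now -1
(236981/293) = (237/293)   [reduce mod 293]
reciprocity: (237/293) = +1·(293/237) since 237 mod 4 = 1, 293 mod 4 = 1; sign now -1
(293/237) = (56/237)   [reduce mod 237]
56 = 2^3·7; (2/237) = -1 since 237 mod 8 = 5, so (56/237) = (-1)^3·(7/237); sign now +1
reciprocity: (7/237) = +1·(237/7) since 7 mod 4 = 3, 237 mod 4 = 1; sign now +1
(237/7) = (6/7)   [reduce mod 7]
6 = 2^1·3; (2/7) = +1 since 7 mod 8 = 7, so (6/7) = (+1)^1·(3/7); sign now +1
reciprocity: (3/7) = -1·(7/3) since 3 mod 4 = 3, 7 mod 4 = 3; sign now -1
(7/3) = (1/3)   [reduce mod 3]
(1/3) = 1; final value = sign = -1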